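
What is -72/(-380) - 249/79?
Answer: -22233/7505 ≈ -2.9624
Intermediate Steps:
-72/(-380) - 249/79 = -72*(-1/380) - 249*1/79 = 18/95 - 249/79 = -22233/7505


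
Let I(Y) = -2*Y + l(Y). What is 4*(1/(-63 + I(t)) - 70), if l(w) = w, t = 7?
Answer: -9802/35 ≈ -280.06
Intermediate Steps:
I(Y) = -Y (I(Y) = -2*Y + Y = -Y)
4*(1/(-63 + I(t)) - 70) = 4*(1/(-63 - 1*7) - 70) = 4*(1/(-63 - 7) - 70) = 4*(1/(-70) - 70) = 4*(-1/70 - 70) = 4*(-4901/70) = -9802/35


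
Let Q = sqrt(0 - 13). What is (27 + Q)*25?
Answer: 675 + 25*I*sqrt(13) ≈ 675.0 + 90.139*I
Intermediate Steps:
Q = I*sqrt(13) (Q = sqrt(-13) = I*sqrt(13) ≈ 3.6056*I)
(27 + Q)*25 = (27 + I*sqrt(13))*25 = 675 + 25*I*sqrt(13)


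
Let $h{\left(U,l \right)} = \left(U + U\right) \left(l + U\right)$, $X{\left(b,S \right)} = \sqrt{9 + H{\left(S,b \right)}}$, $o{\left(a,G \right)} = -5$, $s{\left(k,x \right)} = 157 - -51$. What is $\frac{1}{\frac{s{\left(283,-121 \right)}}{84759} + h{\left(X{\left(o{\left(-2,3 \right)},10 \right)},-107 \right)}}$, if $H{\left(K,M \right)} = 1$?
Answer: $- \frac{35924847873}{821787659276054} - \frac{768697424667 \sqrt{10}}{1643575318552108} \approx -0.0015227$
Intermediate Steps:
$s{\left(k,x \right)} = 208$ ($s{\left(k,x \right)} = 157 + 51 = 208$)
$X{\left(b,S \right)} = \sqrt{10}$ ($X{\left(b,S \right)} = \sqrt{9 + 1} = \sqrt{10}$)
$h{\left(U,l \right)} = 2 U \left(U + l\right)$
$\frac{1}{\frac{s{\left(283,-121 \right)}}{84759} + h{\left(X{\left(o{\left(-2,3 \right)},10 \right)},-107 \right)}} = \frac{1}{\frac{208}{84759} + 2 \sqrt{10} \left(\sqrt{10} - 107\right)} = \frac{1}{208 \cdot \frac{1}{84759} + 2 \sqrt{10} \left(-107 + \sqrt{10}\right)} = \frac{1}{\frac{208}{84759} + 2 \sqrt{10} \left(-107 + \sqrt{10}\right)}$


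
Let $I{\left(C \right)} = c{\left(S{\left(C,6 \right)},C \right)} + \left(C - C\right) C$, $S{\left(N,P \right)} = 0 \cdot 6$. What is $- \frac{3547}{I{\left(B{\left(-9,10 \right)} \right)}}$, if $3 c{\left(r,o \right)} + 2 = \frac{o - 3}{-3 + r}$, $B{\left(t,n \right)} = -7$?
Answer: $- \frac{31923}{4} \approx -7980.8$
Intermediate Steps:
$S{\left(N,P \right)} = 0$
$c{\left(r,o \right)} = - \frac{2}{3} + \frac{-3 + o}{3 \left(-3 + r\right)}$ ($c{\left(r,o \right)} = - \frac{2}{3} + \frac{\left(o - 3\right) \frac{1}{-3 + r}}{3} = - \frac{2}{3} + \frac{\left(-3 + o\right) \frac{1}{-3 + r}}{3} = - \frac{2}{3} + \frac{\frac{1}{-3 + r} \left(-3 + o\right)}{3} = - \frac{2}{3} + \frac{-3 + o}{3 \left(-3 + r\right)}$)
$I{\left(C \right)} = - \frac{1}{3} - \frac{C}{9}$ ($I{\left(C \right)} = \frac{3 + C - 0}{3 \left(-3 + 0\right)} + \left(C - C\right) C = \frac{3 + C + 0}{3 \left(-3\right)} + 0 C = \frac{1}{3} \left(- \frac{1}{3}\right) \left(3 + C\right) + 0 = \left(- \frac{1}{3} - \frac{C}{9}\right) + 0 = - \frac{1}{3} - \frac{C}{9}$)
$- \frac{3547}{I{\left(B{\left(-9,10 \right)} \right)}} = - \frac{3547}{- \frac{1}{3} - - \frac{7}{9}} = - \frac{3547}{- \frac{1}{3} + \frac{7}{9}} = - \frac{3547}{\frac{4}{9}} = \left(-3547\right) \frac{9}{4} = - \frac{31923}{4}$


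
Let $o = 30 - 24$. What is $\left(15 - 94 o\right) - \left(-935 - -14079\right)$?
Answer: $-13693$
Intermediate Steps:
$o = 6$ ($o = 30 - 24 = 6$)
$\left(15 - 94 o\right) - \left(-935 - -14079\right) = \left(15 - 564\right) - \left(-935 - -14079\right) = \left(15 - 564\right) - \left(-935 + 14079\right) = -549 - 13144 = -13693$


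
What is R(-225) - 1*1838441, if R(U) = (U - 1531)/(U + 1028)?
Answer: -1476269879/803 ≈ -1.8384e+6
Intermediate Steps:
R(U) = (-1531 + U)/(1028 + U)
R(-225) - 1*1838441 = (-1531 - 225)/(1028 - 225) - 1*1838441 = -1756/803 - 1838441 = -1476269879/803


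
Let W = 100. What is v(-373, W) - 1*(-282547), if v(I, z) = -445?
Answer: 282102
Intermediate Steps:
v(-373, W) - 1*(-282547) = -445 - 1*(-282547) = -445 + 282547 = 282102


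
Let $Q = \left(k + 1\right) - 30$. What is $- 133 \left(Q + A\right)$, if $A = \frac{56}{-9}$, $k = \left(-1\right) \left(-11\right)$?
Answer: $\frac{28994}{9} \approx 3221.6$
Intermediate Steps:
$k = 11$
$A = - \frac{56}{9}$ ($A = 56 \left(- \frac{1}{9}\right) = - \frac{56}{9} \approx -6.2222$)
$Q = -18$ ($Q = \left(11 + 1\right) - 30 = 12 - 30 = -18$)
$- 133 \left(Q + A\right) = - 133 \left(-18 - \frac{56}{9}\right) = \left(-133\right) \left(- \frac{218}{9}\right) = \frac{28994}{9}$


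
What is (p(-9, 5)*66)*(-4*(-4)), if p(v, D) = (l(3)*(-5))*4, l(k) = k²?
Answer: -190080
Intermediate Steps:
p(v, D) = -180 (p(v, D) = (3²*(-5))*4 = (9*(-5))*4 = -45*4 = -180)
(p(-9, 5)*66)*(-4*(-4)) = (-180*66)*(-4*(-4)) = -11880*16 = -190080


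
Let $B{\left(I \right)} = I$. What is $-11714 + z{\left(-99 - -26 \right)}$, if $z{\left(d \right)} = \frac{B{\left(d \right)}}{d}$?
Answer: $-11713$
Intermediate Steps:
$z{\left(d \right)} = 1$ ($z{\left(d \right)} = \frac{d}{d} = 1$)
$-11714 + z{\left(-99 - -26 \right)} = -11714 + 1 = -11713$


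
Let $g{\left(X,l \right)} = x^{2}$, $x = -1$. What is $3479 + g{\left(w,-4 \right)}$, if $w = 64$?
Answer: $3480$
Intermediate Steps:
$g{\left(X,l \right)} = 1$ ($g{\left(X,l \right)} = \left(-1\right)^{2} = 1$)
$3479 + g{\left(w,-4 \right)} = 3479 + 1 = 3480$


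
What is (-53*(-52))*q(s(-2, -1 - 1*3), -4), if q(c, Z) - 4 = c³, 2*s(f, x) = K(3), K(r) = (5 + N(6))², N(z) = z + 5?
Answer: 5779761936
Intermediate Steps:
N(z) = 5 + z
K(r) = 256 (K(r) = (5 + (5 + 6))² = (5 + 11)² = 16² = 256)
s(f, x) = 128 (s(f, x) = (½)*256 = 128)
q(c, Z) = 4 + c³
(-53*(-52))*q(s(-2, -1 - 1*3), -4) = (-53*(-52))*(4 + 128³) = 2756*(4 + 2097152) = 2756*2097156 = 5779761936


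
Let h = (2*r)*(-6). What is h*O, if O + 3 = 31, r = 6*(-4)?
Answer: 8064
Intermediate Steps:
r = -24
O = 28 (O = -3 + 31 = 28)
h = 288 (h = (2*(-24))*(-6) = -48*(-6) = 288)
h*O = 288*28 = 8064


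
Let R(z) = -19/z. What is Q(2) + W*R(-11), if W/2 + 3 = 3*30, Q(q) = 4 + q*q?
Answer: 3394/11 ≈ 308.55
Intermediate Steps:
Q(q) = 4 + q**2
W = 174 (W = -6 + 2*(3*30) = -6 + 2*90 = -6 + 180 = 174)
Q(2) + W*R(-11) = (4 + 2**2) + 174*(-19/(-11)) = (4 + 4) + 174*(-19*(-1/11)) = 8 + 174*(19/11) = 8 + 3306/11 = 3394/11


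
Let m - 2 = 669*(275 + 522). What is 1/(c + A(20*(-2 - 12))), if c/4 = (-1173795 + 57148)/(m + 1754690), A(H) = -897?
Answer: -2287885/2056699433 ≈ -0.0011124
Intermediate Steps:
m = 533195 (m = 2 + 669*(275 + 522) = 2 + 669*797 = 2 + 533193 = 533195)
c = -4466588/2287885 (c = 4*((-1173795 + 57148)/(533195 + 1754690)) = 4*(-1116647/2287885) = -4466588/2287885 ≈ -1.9523)
1/(c + A(20*(-2 - 12))) = 1/(-4466588/2287885 - 897) = 1/(-2056699433/2287885) = -2287885/2056699433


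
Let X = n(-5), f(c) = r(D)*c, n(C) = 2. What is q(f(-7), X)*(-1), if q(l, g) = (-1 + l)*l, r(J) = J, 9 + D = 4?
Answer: -1190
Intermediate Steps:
D = -5 (D = -9 + 4 = -5)
f(c) = -5*c
X = 2
q(l, g) = l*(-1 + l)
q(f(-7), X)*(-1) = ((-5*(-7))*(-1 - 5*(-7)))*(-1) = (35*(-1 + 35))*(-1) = (35*34)*(-1) = 1190*(-1) = -1190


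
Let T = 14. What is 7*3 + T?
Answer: 35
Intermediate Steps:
7*3 + T = 7*3 + 14 = 21 + 14 = 35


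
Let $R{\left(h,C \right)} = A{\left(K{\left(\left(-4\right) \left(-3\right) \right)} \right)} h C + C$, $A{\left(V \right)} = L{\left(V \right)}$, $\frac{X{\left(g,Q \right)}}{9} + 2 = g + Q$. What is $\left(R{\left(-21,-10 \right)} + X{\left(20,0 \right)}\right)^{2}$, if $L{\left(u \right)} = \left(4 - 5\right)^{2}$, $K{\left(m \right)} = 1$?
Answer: $131044$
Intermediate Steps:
$L{\left(u \right)} = 1$ ($L{\left(u \right)} = \left(-1\right)^{2} = 1$)
$X{\left(g,Q \right)} = -18 + 9 Q + 9 g$ ($X{\left(g,Q \right)} = -18 + 9 \left(g + Q\right) = -18 + 9 \left(Q + g\right) = -18 + \left(9 Q + 9 g\right) = -18 + 9 Q + 9 g$)
$A{\left(V \right)} = 1$
$R{\left(h,C \right)} = C + C h$ ($R{\left(h,C \right)} = 1 h C + C = h C + C = C h + C = C + C h$)
$\left(R{\left(-21,-10 \right)} + X{\left(20,0 \right)}\right)^{2} = \left(- 10 \left(1 - 21\right) + \left(-18 + 9 \cdot 0 + 9 \cdot 20\right)\right)^{2} = \left(\left(-10\right) \left(-20\right) + \left(-18 + 0 + 180\right)\right)^{2} = \left(200 + 162\right)^{2} = 362^{2} = 131044$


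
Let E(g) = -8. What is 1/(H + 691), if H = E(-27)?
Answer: 1/683 ≈ 0.0014641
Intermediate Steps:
H = -8
1/(H + 691) = 1/(-8 + 691) = 1/683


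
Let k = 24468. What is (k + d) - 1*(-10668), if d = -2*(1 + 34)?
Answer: 35066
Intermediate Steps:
d = -70 (d = -2*35 = -70)
(k + d) - 1*(-10668) = (24468 - 70) - 1*(-10668) = 24398 + 10668 = 35066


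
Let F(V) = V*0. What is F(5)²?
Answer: 0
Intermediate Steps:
F(V) = 0
F(5)² = 0² = 0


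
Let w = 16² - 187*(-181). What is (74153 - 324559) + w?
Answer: -216303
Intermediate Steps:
w = 34103 (w = 256 + 33847 = 34103)
(74153 - 324559) + w = (74153 - 324559) + 34103 = -250406 + 34103 = -216303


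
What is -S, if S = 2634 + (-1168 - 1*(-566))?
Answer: -2032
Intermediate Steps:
S = 2032 (S = 2634 + (-1168 + 566) = 2634 - 602 = 2032)
-S = -1*2032 = -2032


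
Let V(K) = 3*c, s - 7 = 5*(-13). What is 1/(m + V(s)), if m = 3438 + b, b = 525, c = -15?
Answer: 1/3918 ≈ 0.00025523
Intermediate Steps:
s = -58 (s = 7 + 5*(-13) = 7 - 65 = -58)
V(K) = -45 (V(K) = 3*(-15) = -45)
m = 3963 (m = 3438 + 525 = 3963)
1/(m + V(s)) = 1/(3963 - 45) = 1/3918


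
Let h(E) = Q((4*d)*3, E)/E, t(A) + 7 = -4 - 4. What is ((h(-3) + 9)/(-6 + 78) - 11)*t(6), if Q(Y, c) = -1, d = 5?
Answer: 2935/18 ≈ 163.06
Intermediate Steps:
t(A) = -15 (t(A) = -7 + (-4 - 4) = -7 - 8 = -15)
h(E) = -1/E
((h(-3) + 9)/(-6 + 78) - 11)*t(6) = ((-1/(-3) + 9)/(-6 + 78) - 11)*(-15) = ((-1*(-⅓) + 9)/72 - 11)*(-15) = ((⅓ + 9)*(1/72) - 11)*(-15) = ((28/3)*(1/72) - 11)*(-15) = (7/54 - 11)*(-15) = -587/54*(-15) = 2935/18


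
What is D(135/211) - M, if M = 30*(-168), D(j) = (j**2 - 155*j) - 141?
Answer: 213711429/44521 ≈ 4800.2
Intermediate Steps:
D(j) = -141 + j**2 - 155*j
M = -5040
D(135/211) - M = (-141 + (135/211)**2 - 20925/211) - 1*(-5040) = (-141 + (135*(1/211))**2 - 20925/211) + 5040 = (-141 + (135/211)**2 - 155*135/211) + 5040 = (-141 + 18225/44521 - 20925/211) + 5040 = -10674411/44521 + 5040 = 213711429/44521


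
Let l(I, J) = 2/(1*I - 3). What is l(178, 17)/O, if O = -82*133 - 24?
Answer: -1/956375 ≈ -1.0456e-6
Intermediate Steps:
l(I, J) = 2/(-3 + I) (l(I, J) = 2/(I - 3) = 2/(-3 + I))
O = -10930 (O = -10906 - 24 = -10930)
l(178, 17)/O = (2/(-3 + 178))/(-10930) = (2/175)*(-1/10930) = -1/956375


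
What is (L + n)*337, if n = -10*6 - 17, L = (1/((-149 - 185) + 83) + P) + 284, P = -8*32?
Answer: -4145100/251 ≈ -16514.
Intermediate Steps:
P = -256
L = 7027/251 (L = (1/((-149 - 185) + 83) - 256) + 284 = (1/(-334 + 83) - 256) + 284 = (1/(-251) - 256) + 284 = (-1/251 - 256) + 284 = -64257/251 + 284 = 7027/251 ≈ 27.996)
n = -77 (n = -60 - 17 = -77)
(L + n)*337 = (7027/251 - 77)*337 = -12300/251*337 = -4145100/251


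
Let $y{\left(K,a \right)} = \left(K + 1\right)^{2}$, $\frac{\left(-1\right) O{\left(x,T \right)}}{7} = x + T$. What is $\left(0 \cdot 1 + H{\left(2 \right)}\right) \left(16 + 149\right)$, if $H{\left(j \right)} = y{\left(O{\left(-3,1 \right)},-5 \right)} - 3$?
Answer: $36630$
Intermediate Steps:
$O{\left(x,T \right)} = - 7 T - 7 x$ ($O{\left(x,T \right)} = - 7 \left(x + T\right) = - 7 \left(T + x\right) = - 7 T - 7 x$)
$y{\left(K,a \right)} = \left(1 + K\right)^{2}$
$H{\left(j \right)} = 222$ ($H{\left(j \right)} = \left(1 - -14\right)^{2} - 3 = \left(1 + \left(-7 + 21\right)\right)^{2} - 3 = \left(1 + 14\right)^{2} - 3 = 15^{2} - 3 = 225 - 3 = 222$)
$\left(0 \cdot 1 + H{\left(2 \right)}\right) \left(16 + 149\right) = \left(0 \cdot 1 + 222\right) \left(16 + 149\right) = \left(0 + 222\right) 165 = 222 \cdot 165 = 36630$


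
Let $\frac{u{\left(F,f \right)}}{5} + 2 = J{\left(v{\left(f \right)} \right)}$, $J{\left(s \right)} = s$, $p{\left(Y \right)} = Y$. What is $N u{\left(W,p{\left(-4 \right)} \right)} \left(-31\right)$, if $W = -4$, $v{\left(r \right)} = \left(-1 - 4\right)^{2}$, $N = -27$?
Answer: $96255$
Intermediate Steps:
$v{\left(r \right)} = 25$ ($v{\left(r \right)} = \left(-5\right)^{2} = 25$)
$u{\left(F,f \right)} = 115$ ($u{\left(F,f \right)} = -10 + 5 \cdot 25 = -10 + 125 = 115$)
$N u{\left(W,p{\left(-4 \right)} \right)} \left(-31\right) = \left(-27\right) 115 \left(-31\right) = \left(-3105\right) \left(-31\right) = 96255$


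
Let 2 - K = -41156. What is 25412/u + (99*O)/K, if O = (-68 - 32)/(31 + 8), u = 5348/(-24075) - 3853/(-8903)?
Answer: 1457166281165469750/12078237031237 ≈ 1.2064e+5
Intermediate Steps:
K = 41158 (K = 2 - 1*(-41156) = 2 + 41156 = 41158)
u = 45147731/214339725 (u = 5348*(-1/24075) - 3853*(-1/8903) = -5348/24075 + 3853/8903 = 45147731/214339725 ≈ 0.21064)
O = -100/39 ≈ -2.5641
25412/u + (99*O)/K = 25412/(45147731/214339725) + (99*(-100/39))/41158 = 25412*(214339725/45147731) - 3300/13*1/41158 = 5446801091700/45147731 - 1650/267527 = 1457166281165469750/12078237031237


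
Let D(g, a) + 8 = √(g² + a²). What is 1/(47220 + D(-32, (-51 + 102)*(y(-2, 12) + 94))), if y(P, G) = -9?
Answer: 47212/2210179695 - √18793249/2210179695 ≈ 1.9400e-5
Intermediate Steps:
D(g, a) = -8 + √(a² + g²) (D(g, a) = -8 + √(g² + a²) = -8 + √(a² + g²))
1/(47220 + D(-32, (-51 + 102)*(y(-2, 12) + 94))) = 1/(47220 + (-8 + √(((-51 + 102)*(-9 + 94))² + (-32)²))) = 1/(47220 + (-8 + √((51*85)² + 1024))) = 1/(47220 + (-8 + √(4335² + 1024))) = 1/(47220 + (-8 + √(18792225 + 1024))) = 1/(47220 + (-8 + √18793249)) = 1/(47212 + √18793249)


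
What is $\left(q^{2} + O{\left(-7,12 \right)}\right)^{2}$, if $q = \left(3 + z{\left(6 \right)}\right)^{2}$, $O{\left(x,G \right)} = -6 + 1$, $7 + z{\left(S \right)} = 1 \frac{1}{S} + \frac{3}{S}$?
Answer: $\frac{92064025}{6561} \approx 14032.0$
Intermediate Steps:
$z{\left(S \right)} = -7 + \frac{4}{S}$ ($z{\left(S \right)} = -7 + \left(1 \frac{1}{S} + \frac{3}{S}\right) = -7 + \left(\frac{1}{S} + \frac{3}{S}\right) = -7 + \frac{4}{S}$)
$O{\left(x,G \right)} = -5$
$q = \frac{100}{9}$ ($q = \left(3 - \left(7 - \frac{4}{6}\right)\right)^{2} = \left(3 + \left(-7 + 4 \cdot \frac{1}{6}\right)\right)^{2} = \left(3 + \left(-7 + \frac{2}{3}\right)\right)^{2} = \left(3 - \frac{19}{3}\right)^{2} = \left(- \frac{10}{3}\right)^{2} = \frac{100}{9} \approx 11.111$)
$\left(q^{2} + O{\left(-7,12 \right)}\right)^{2} = \left(\left(\frac{100}{9}\right)^{2} - 5\right)^{2} = \left(\frac{10000}{81} - 5\right)^{2} = \left(\frac{9595}{81}\right)^{2} = \frac{92064025}{6561}$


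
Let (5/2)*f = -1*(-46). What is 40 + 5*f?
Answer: 132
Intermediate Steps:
f = 92/5 (f = 2*(-1*(-46))/5 = (2/5)*46 = 92/5 ≈ 18.400)
40 + 5*f = 40 + 5*(92/5) = 40 + 92 = 132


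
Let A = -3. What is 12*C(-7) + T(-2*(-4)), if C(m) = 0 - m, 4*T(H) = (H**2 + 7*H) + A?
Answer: 453/4 ≈ 113.25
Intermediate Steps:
T(H) = -3/4 + H**2/4 + 7*H/4 (T(H) = ((H**2 + 7*H) - 3)/4 = (-3 + H**2 + 7*H)/4 = -3/4 + H**2/4 + 7*H/4)
C(m) = -m
12*C(-7) + T(-2*(-4)) = 12*(-1*(-7)) + (-3/4 + (-2*(-4))**2/4 + 7*(-2*(-4))/4) = 12*7 + (-3/4 + (1/4)*8**2 + (7/4)*8) = 84 + (-3/4 + (1/4)*64 + 14) = 84 + (-3/4 + 16 + 14) = 84 + 117/4 = 453/4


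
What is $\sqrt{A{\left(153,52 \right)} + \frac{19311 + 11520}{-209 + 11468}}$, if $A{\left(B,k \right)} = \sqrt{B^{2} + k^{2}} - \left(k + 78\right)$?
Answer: $\frac{\sqrt{-199164621 + 1565001 \sqrt{26113}}}{1251} \approx 5.8595$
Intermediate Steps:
$A{\left(B,k \right)} = -78 + \sqrt{B^{2} + k^{2}} - k$ ($A{\left(B,k \right)} = \sqrt{B^{2} + k^{2}} - \left(78 + k\right) = -78 + \sqrt{B^{2} + k^{2}} - k$)
$\sqrt{A{\left(153,52 \right)} + \frac{19311 + 11520}{-209 + 11468}} = \sqrt{\left(-78 + \sqrt{153^{2} + 52^{2}} - 52\right) + \frac{19311 + 11520}{-209 + 11468}} = \sqrt{\left(-78 + \sqrt{23409 + 2704} - 52\right) + \frac{30831}{11259}} = \sqrt{\left(-78 + \sqrt{26113} - 52\right) + 30831 \cdot \frac{1}{11259}} = \sqrt{\left(-130 + \sqrt{26113}\right) + \frac{10277}{3753}} = \sqrt{- \frac{477613}{3753} + \sqrt{26113}}$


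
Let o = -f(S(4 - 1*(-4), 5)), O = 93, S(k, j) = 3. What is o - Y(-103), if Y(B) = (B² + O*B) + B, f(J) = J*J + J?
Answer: -939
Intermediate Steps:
f(J) = J + J² (f(J) = J² + J = J + J²)
Y(B) = B² + 94*B (Y(B) = (B² + 93*B) + B = B² + 94*B)
o = -12 (o = -3*(1 + 3) = -3*4 = -1*12 = -12)
o - Y(-103) = -12 - (-103)*(94 - 103) = -12 - (-103)*(-9) = -12 - 1*927 = -12 - 927 = -939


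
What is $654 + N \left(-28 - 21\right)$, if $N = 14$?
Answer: $-32$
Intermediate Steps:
$654 + N \left(-28 - 21\right) = 654 + 14 \left(-28 - 21\right) = 654 + 14 \left(-49\right) = 654 - 686 = -32$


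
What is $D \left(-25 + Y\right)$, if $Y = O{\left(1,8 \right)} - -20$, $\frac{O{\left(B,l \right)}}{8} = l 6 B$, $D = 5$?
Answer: $1895$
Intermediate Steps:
$O{\left(B,l \right)} = 48 B l$ ($O{\left(B,l \right)} = 8 l 6 B = 8 \cdot 6 l B = 8 \cdot 6 B l = 48 B l$)
$Y = 404$ ($Y = 48 \cdot 1 \cdot 8 - -20 = 384 + 20 = 404$)
$D \left(-25 + Y\right) = 5 \left(-25 + 404\right) = 5 \cdot 379 = 1895$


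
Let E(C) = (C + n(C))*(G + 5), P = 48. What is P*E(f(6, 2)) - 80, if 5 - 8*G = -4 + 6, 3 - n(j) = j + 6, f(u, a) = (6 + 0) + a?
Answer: -854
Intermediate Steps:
f(u, a) = 6 + a
n(j) = -3 - j (n(j) = 3 - (j + 6) = 3 - (6 + j) = 3 + (-6 - j) = -3 - j)
G = 3/8 (G = 5/8 - (-4 + 6)/8 = 5/8 - ⅛*2 = 5/8 - ¼ = 3/8 ≈ 0.37500)
E(C) = -129/8 (E(C) = (C + (-3 - C))*(3/8 + 5) = -3*43/8 = -129/8)
P*E(f(6, 2)) - 80 = 48*(-129/8) - 80 = -774 - 80 = -854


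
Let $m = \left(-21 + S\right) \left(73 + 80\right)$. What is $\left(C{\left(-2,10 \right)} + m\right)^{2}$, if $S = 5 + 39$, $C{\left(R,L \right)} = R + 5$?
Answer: $12404484$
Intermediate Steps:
$C{\left(R,L \right)} = 5 + R$
$S = 44$
$m = 3519$ ($m = \left(-21 + 44\right) \left(73 + 80\right) = 23 \cdot 153 = 3519$)
$\left(C{\left(-2,10 \right)} + m\right)^{2} = \left(\left(5 - 2\right) + 3519\right)^{2} = \left(3 + 3519\right)^{2} = 3522^{2} = 12404484$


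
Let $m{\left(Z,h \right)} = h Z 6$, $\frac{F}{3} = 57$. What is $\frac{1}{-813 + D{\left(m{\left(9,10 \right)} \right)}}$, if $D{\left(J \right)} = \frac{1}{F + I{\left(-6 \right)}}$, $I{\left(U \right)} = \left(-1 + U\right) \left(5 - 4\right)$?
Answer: $- \frac{164}{133331} \approx -0.00123$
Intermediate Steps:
$I{\left(U \right)} = -1 + U$ ($I{\left(U \right)} = \left(-1 + U\right) 1 = -1 + U$)
$F = 171$ ($F = 3 \cdot 57 = 171$)
$m{\left(Z,h \right)} = 6 Z h$ ($m{\left(Z,h \right)} = Z h 6 = 6 Z h$)
$D{\left(J \right)} = \frac{1}{164}$ ($D{\left(J \right)} = \frac{1}{171 - 7} = \frac{1}{164}$)
$\frac{1}{-813 + D{\left(m{\left(9,10 \right)} \right)}} = \frac{1}{-813 + \frac{1}{164}} = \frac{1}{- \frac{133331}{164}} = - \frac{164}{133331}$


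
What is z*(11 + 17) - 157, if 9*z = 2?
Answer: -1357/9 ≈ -150.78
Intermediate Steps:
z = 2/9 (z = (⅑)*2 = 2/9 ≈ 0.22222)
z*(11 + 17) - 157 = 2*(11 + 17)/9 - 157 = (2/9)*28 - 157 = 56/9 - 157 = -1357/9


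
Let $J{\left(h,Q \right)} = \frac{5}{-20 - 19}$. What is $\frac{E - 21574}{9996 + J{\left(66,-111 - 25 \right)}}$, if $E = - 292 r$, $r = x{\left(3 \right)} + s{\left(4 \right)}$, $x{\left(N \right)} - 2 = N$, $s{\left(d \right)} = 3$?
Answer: $- \frac{932490}{389839} \approx -2.392$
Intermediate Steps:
$x{\left(N \right)} = 2 + N$
$J{\left(h,Q \right)} = - \frac{5}{39}$ ($J{\left(h,Q \right)} = \frac{5}{-39} = 5 \left(- \frac{1}{39}\right) = - \frac{5}{39}$)
$r = 8$ ($r = \left(2 + 3\right) + 3 = 5 + 3 = 8$)
$E = -2336$ ($E = \left(-292\right) 8 = -2336$)
$\frac{E - 21574}{9996 + J{\left(66,-111 - 25 \right)}} = \frac{-2336 - 21574}{9996 - \frac{5}{39}} = - \frac{23910}{\frac{389839}{39}} = \left(-23910\right) \frac{39}{389839} = - \frac{932490}{389839}$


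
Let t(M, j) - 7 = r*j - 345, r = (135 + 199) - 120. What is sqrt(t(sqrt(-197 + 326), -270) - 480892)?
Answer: 3*I*sqrt(59890) ≈ 734.17*I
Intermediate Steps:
r = 214 (r = 334 - 120 = 214)
t(M, j) = -338 + 214*j (t(M, j) = 7 + (214*j - 345) = 7 + (-345 + 214*j) = -338 + 214*j)
sqrt(t(sqrt(-197 + 326), -270) - 480892) = sqrt((-338 + 214*(-270)) - 480892) = sqrt((-338 - 57780) - 480892) = sqrt(-58118 - 480892) = sqrt(-539010) = 3*I*sqrt(59890)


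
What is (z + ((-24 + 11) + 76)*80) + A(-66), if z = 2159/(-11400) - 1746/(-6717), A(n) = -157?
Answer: 124638422599/25524600 ≈ 4883.1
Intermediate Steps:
z = 1800799/25524600 (z = 2159*(-1/11400) - 1746*(-1/6717) = -2159/11400 + 582/2239 = 1800799/25524600 ≈ 0.070552)
(z + ((-24 + 11) + 76)*80) + A(-66) = (1800799/25524600 + ((-24 + 11) + 76)*80) - 157 = (1800799/25524600 + (-13 + 76)*80) - 157 = (1800799/25524600 + 63*80) - 157 = (1800799/25524600 + 5040) - 157 = 128645784799/25524600 - 157 = 124638422599/25524600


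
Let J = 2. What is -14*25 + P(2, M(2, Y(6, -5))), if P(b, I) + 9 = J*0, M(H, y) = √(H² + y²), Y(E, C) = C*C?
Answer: -359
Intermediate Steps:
Y(E, C) = C²
P(b, I) = -9 (P(b, I) = -9 + 2*0 = -9 + 0 = -9)
-14*25 + P(2, M(2, Y(6, -5))) = -14*25 - 9 = -350 - 9 = -359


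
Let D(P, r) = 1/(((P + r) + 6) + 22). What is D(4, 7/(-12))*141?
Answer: 1692/377 ≈ 4.4881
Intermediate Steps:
D(P, r) = 1/(28 + P + r) (D(P, r) = 1/((6 + P + r) + 22) = 1/(28 + P + r))
D(4, 7/(-12))*141 = 141/(28 + 4 + 7/(-12)) = 141/(28 + 4 + 7*(-1/12)) = 141/(28 + 4 - 7/12) = 141/(377/12) = (12/377)*141 = 1692/377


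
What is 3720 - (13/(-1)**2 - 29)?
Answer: 3736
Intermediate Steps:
3720 - (13/(-1)**2 - 29) = 3720 - (13/1 - 29) = 3720 - (1*13 - 29) = 3720 - (13 - 29) = 3720 - 1*(-16) = 3720 + 16 = 3736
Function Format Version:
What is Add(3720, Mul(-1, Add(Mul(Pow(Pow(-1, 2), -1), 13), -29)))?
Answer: 3736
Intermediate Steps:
Add(3720, Mul(-1, Add(Mul(Pow(Pow(-1, 2), -1), 13), -29))) = Add(3720, Mul(-1, Add(Mul(Pow(1, -1), 13), -29))) = Add(3720, Mul(-1, Add(Mul(1, 13), -29))) = Add(3720, Mul(-1, Add(13, -29))) = Add(3720, Mul(-1, -16)) = Add(3720, 16) = 3736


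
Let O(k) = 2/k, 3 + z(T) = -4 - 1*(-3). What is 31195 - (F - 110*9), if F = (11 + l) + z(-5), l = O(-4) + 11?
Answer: 64335/2 ≈ 32168.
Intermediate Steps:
z(T) = -4 (z(T) = -3 + (-4 - 1*(-3)) = -3 + (-4 + 3) = -3 - 1 = -4)
l = 21/2 (l = 2/(-4) + 11 = 2*(-¼) + 11 = -½ + 11 = 21/2 ≈ 10.500)
F = 35/2 (F = (11 + 21/2) - 4 = 43/2 - 4 = 35/2 ≈ 17.500)
31195 - (F - 110*9) = 31195 - (35/2 - 110*9) = 31195 - (35/2 - 990) = 31195 - 1*(-1945/2) = 31195 + 1945/2 = 64335/2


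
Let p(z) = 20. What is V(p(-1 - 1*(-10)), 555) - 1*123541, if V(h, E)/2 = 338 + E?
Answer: -121755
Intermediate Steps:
V(h, E) = 676 + 2*E (V(h, E) = 2*(338 + E) = 676 + 2*E)
V(p(-1 - 1*(-10)), 555) - 1*123541 = (676 + 2*555) - 1*123541 = (676 + 1110) - 123541 = 1786 - 123541 = -121755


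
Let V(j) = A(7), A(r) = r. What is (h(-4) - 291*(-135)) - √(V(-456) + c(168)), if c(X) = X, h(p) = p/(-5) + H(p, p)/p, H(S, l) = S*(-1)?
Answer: 196424/5 - 5*√7 ≈ 39272.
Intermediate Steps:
V(j) = 7
H(S, l) = -S
h(p) = -1 - p/5 (h(p) = p/(-5) + (-p)/p = p*(-⅕) - 1 = -p/5 - 1 = -1 - p/5)
(h(-4) - 291*(-135)) - √(V(-456) + c(168)) = ((-1 - ⅕*(-4)) - 291*(-135)) - √(7 + 168) = ((-1 + ⅘) + 39285) - √175 = (-⅕ + 39285) - 5*√7 = 196424/5 - 5*√7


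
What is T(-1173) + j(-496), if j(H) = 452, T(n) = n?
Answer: -721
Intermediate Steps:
T(-1173) + j(-496) = -1173 + 452 = -721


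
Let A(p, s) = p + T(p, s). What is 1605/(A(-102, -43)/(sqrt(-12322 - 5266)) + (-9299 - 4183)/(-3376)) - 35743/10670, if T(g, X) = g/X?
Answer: 8310049521397193617/21594705572556270 - 2228671396480*I*sqrt(4397)/2023871187681 ≈ 384.82 - 73.02*I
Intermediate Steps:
A(p, s) = p + p/s
1605/(A(-102, -43)/(sqrt(-12322 - 5266)) + (-9299 - 4183)/(-3376)) - 35743/10670 = 1605/((-102 - 102/(-43))/(sqrt(-12322 - 5266)) + (-9299 - 4183)/(-3376)) - 35743/10670 = 1605/((-102 - 102*(-1/43))/(sqrt(-17588)) - 13482*(-1/3376)) - 35743*1/10670 = 1605/((-102 + 102/43)/((2*I*sqrt(4397))) + 6741/1688) - 35743/10670 = 1605/(-(-2142)*I*sqrt(4397)/189071 + 6741/1688) - 35743/10670 = 1605/(2142*I*sqrt(4397)/189071 + 6741/1688) - 35743/10670 = 1605/(6741/1688 + 2142*I*sqrt(4397)/189071) - 35743/10670 = -35743/10670 + 1605/(6741/1688 + 2142*I*sqrt(4397)/189071)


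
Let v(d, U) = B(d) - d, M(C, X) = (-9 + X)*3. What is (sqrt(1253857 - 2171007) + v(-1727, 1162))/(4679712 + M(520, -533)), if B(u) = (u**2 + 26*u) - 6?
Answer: 1469674/2339043 + 5*I*sqrt(36686)/4678086 ≈ 0.62832 + 0.00020472*I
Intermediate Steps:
M(C, X) = -27 + 3*X
B(u) = -6 + u**2 + 26*u
v(d, U) = -6 + d**2 + 25*d (v(d, U) = (-6 + d**2 + 26*d) - d = -6 + d**2 + 25*d)
(sqrt(1253857 - 2171007) + v(-1727, 1162))/(4679712 + M(520, -533)) = (sqrt(1253857 - 2171007) + (-6 + (-1727)**2 + 25*(-1727)))/(4679712 + (-27 + 3*(-533))) = (sqrt(-917150) + (-6 + 2982529 - 43175))/(4679712 + (-27 - 1599)) = (5*I*sqrt(36686) + 2939348)/(4679712 - 1626) = (2939348 + 5*I*sqrt(36686))/4678086 = (2939348 + 5*I*sqrt(36686))*(1/4678086) = 1469674/2339043 + 5*I*sqrt(36686)/4678086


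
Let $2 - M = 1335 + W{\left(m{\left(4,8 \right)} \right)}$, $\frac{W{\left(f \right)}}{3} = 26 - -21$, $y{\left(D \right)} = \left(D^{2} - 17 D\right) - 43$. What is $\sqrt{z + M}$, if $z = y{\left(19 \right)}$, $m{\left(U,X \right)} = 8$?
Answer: $i \sqrt{1479} \approx 38.458 i$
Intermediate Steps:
$y{\left(D \right)} = -43 + D^{2} - 17 D$
$W{\left(f \right)} = 141$ ($W{\left(f \right)} = 3 \left(26 - -21\right) = 3 \left(26 + 21\right) = 3 \cdot 47 = 141$)
$z = -5$ ($z = -43 + 19^{2} - 323 = -43 + 361 - 323 = -5$)
$M = -1474$ ($M = 2 - \left(1335 + 141\right) = 2 - 1476 = -1474$)
$\sqrt{z + M} = \sqrt{-5 - 1474} = \sqrt{-1479} = i \sqrt{1479}$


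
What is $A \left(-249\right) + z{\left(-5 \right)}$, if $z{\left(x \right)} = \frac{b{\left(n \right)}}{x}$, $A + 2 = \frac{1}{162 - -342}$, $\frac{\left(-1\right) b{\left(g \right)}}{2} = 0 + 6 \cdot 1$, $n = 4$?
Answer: $\frac{419921}{840} \approx 499.91$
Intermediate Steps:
$b{\left(g \right)} = -12$ ($b{\left(g \right)} = - 2 \left(0 + 6 \cdot 1\right) = - 2 \left(0 + 6\right) = \left(-2\right) 6 = -12$)
$A = - \frac{1007}{504}$ ($A = -2 + \frac{1}{162 - -342} = -2 + \frac{1}{162 + 342} = -2 + \frac{1}{504} = - \frac{1007}{504} \approx -1.998$)
$z{\left(x \right)} = - \frac{12}{x}$
$A \left(-249\right) + z{\left(-5 \right)} = \left(- \frac{1007}{504}\right) \left(-249\right) - \frac{12}{-5} = \frac{83581}{168} - - \frac{12}{5} = \frac{83581}{168} + \frac{12}{5} = \frac{419921}{840}$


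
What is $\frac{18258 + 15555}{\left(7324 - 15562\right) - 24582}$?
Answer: $- \frac{11271}{10940} \approx -1.0303$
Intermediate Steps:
$\frac{18258 + 15555}{\left(7324 - 15562\right) - 24582} = \frac{33813}{-8238 - 24582} = \frac{33813}{-32820} = 33813 \left(- \frac{1}{32820}\right) = - \frac{11271}{10940}$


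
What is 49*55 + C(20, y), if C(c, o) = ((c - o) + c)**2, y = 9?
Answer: 3656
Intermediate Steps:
C(c, o) = (-o + 2*c)**2
49*55 + C(20, y) = 49*55 + (-1*9 + 2*20)**2 = 2695 + (-9 + 40)**2 = 2695 + 31**2 = 2695 + 961 = 3656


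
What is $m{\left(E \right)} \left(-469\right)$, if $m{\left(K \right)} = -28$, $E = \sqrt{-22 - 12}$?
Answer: $13132$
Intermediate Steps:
$E = i \sqrt{34}$ ($E = \sqrt{-34} = i \sqrt{34} \approx 5.8309 i$)
$m{\left(E \right)} \left(-469\right) = \left(-28\right) \left(-469\right) = 13132$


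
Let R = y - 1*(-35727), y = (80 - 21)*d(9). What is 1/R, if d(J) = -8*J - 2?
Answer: 1/31361 ≈ 3.1887e-5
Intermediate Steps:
d(J) = -2 - 8*J
y = -4366 (y = (80 - 21)*(-2 - 8*9) = 59*(-2 - 72) = 59*(-74) = -4366)
R = 31361 (R = -4366 - 1*(-35727) = -4366 + 35727 = 31361)
1/R = 1/31361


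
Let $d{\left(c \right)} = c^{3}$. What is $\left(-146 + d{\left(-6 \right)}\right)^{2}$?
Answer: $131044$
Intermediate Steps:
$\left(-146 + d{\left(-6 \right)}\right)^{2} = \left(-146 + \left(-6\right)^{3}\right)^{2} = \left(-146 - 216\right)^{2} = \left(-362\right)^{2} = 131044$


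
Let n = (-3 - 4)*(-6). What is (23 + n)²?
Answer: 4225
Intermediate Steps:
n = 42 (n = -7*(-6) = 42)
(23 + n)² = (23 + 42)² = 65² = 4225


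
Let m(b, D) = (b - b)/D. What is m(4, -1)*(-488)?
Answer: 0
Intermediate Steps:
m(b, D) = 0 (m(b, D) = 0/D = 0)
m(4, -1)*(-488) = 0*(-488) = 0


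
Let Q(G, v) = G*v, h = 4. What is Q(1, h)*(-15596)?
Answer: -62384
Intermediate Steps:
Q(1, h)*(-15596) = (1*4)*(-15596) = 4*(-15596) = -62384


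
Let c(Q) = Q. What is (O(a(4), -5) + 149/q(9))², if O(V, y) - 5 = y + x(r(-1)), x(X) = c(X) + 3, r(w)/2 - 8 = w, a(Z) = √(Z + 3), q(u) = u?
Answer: 91204/81 ≈ 1126.0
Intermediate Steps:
a(Z) = √(3 + Z)
r(w) = 16 + 2*w
x(X) = 3 + X (x(X) = X + 3 = 3 + X)
O(V, y) = 22 + y (O(V, y) = 5 + (y + (3 + (16 + 2*(-1)))) = 5 + (y + (3 + (16 - 2))) = 5 + (y + (3 + 14)) = 5 + (y + 17) = 5 + (17 + y) = 22 + y)
(O(a(4), -5) + 149/q(9))² = ((22 - 5) + 149/9)² = (17 + 149*(⅑))² = (17 + 149/9)² = (302/9)² = 91204/81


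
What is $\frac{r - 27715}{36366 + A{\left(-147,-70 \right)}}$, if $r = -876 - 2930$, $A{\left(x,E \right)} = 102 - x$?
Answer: $- \frac{10507}{12205} \approx -0.86088$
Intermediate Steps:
$r = -3806$
$\frac{r - 27715}{36366 + A{\left(-147,-70 \right)}} = \frac{-3806 - 27715}{36366 + \left(102 - -147\right)} = - \frac{31521}{36366 + \left(102 + 147\right)} = - \frac{31521}{36366 + 249} = - \frac{31521}{36615} = \left(-31521\right) \frac{1}{36615} = - \frac{10507}{12205}$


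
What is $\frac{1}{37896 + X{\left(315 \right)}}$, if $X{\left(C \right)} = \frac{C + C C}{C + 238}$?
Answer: $\frac{1}{38076} \approx 2.6263 \cdot 10^{-5}$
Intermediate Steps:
$X{\left(C \right)} = \frac{C + C^{2}}{238 + C}$
$\frac{1}{37896 + X{\left(315 \right)}} = \frac{1}{37896 + \frac{315 \left(1 + 315\right)}{238 + 315}} = \frac{1}{37896 + 315 \cdot \frac{1}{553} \cdot 316} = \frac{1}{37896 + 180} = \frac{1}{38076}$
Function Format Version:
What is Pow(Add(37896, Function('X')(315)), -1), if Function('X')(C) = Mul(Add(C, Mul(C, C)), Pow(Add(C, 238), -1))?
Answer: Rational(1, 38076) ≈ 2.6263e-5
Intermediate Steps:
Function('X')(C) = Mul(Pow(Add(238, C), -1), Add(C, Pow(C, 2))) (Function('X')(C) = Mul(Add(C, Pow(C, 2)), Pow(Add(238, C), -1)) = Mul(Pow(Add(238, C), -1), Add(C, Pow(C, 2))))
Pow(Add(37896, Function('X')(315)), -1) = Pow(Add(37896, Mul(315, Pow(Add(238, 315), -1), Add(1, 315))), -1) = Pow(Add(37896, Mul(315, Pow(553, -1), 316)), -1) = Pow(Add(37896, Mul(315, Rational(1, 553), 316)), -1) = Pow(Add(37896, 180), -1) = Pow(38076, -1) = Rational(1, 38076)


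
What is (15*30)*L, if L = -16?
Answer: -7200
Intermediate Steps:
(15*30)*L = (15*30)*(-16) = 450*(-16) = -7200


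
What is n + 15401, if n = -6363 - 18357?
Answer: -9319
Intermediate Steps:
n = -24720
n + 15401 = -24720 + 15401 = -9319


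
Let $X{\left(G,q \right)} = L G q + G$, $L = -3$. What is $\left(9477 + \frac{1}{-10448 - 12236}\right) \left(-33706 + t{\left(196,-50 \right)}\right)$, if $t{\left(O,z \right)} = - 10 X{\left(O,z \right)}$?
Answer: $- \frac{35435183018411}{11342} \approx -3.1242 \cdot 10^{9}$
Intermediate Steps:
$X{\left(G,q \right)} = G - 3 G q$ ($X{\left(G,q \right)} = - 3 G q + G = G - 3 G q$)
$t{\left(O,z \right)} = - 10 O \left(1 - 3 z\right)$
$\left(9477 + \frac{1}{-10448 - 12236}\right) \left(-33706 + t{\left(196,-50 \right)}\right) = \left(9477 + \frac{1}{-10448 - 12236}\right) \left(-33706 + 10 \cdot 196 \left(-1 + 3 \left(-50\right)\right)\right) = \left(9477 + \frac{1}{-22684}\right) \left(-33706 + 10 \cdot 196 \left(-1 - 150\right)\right) = \left(9477 - \frac{1}{22684}\right) \left(-33706 + 10 \cdot 196 \left(-151\right)\right) = \frac{214976267 \left(-33706 - 295960\right)}{22684} = \frac{214976267}{22684} \left(-329666\right) = - \frac{35435183018411}{11342}$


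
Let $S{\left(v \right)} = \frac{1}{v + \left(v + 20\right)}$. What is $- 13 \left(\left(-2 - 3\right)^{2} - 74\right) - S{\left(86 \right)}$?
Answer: $\frac{122303}{192} \approx 637.0$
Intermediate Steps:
$S{\left(v \right)} = \frac{1}{20 + 2 v}$ ($S{\left(v \right)} = \frac{1}{v + \left(20 + v\right)} = \frac{1}{20 + 2 v}$)
$- 13 \left(\left(-2 - 3\right)^{2} - 74\right) - S{\left(86 \right)} = - 13 \left(\left(-2 - 3\right)^{2} - 74\right) - \frac{1}{2 \left(10 + 86\right)} = - 13 \left(\left(-5\right)^{2} - 74\right) - \frac{1}{2 \cdot 96} = - 13 \left(25 - 74\right) - \frac{1}{2} \cdot \frac{1}{96} = \left(-13\right) \left(-49\right) - \frac{1}{192} = 637 - \frac{1}{192} = \frac{122303}{192}$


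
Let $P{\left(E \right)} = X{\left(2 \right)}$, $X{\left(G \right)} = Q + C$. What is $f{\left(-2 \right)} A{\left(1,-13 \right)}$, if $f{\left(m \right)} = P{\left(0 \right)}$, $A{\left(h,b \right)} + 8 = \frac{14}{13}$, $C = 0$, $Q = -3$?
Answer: $\frac{270}{13} \approx 20.769$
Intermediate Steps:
$A{\left(h,b \right)} = - \frac{90}{13}$ ($A{\left(h,b \right)} = -8 + \frac{14}{13} = - \frac{90}{13}$)
$X{\left(G \right)} = -3$ ($X{\left(G \right)} = -3 + 0 = -3$)
$P{\left(E \right)} = -3$
$f{\left(m \right)} = -3$
$f{\left(-2 \right)} A{\left(1,-13 \right)} = \left(-3\right) \left(- \frac{90}{13}\right) = \frac{270}{13}$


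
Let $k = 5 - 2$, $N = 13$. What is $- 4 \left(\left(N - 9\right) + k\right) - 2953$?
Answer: $-2981$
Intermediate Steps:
$k = 3$ ($k = 5 - 2 = 3$)
$- 4 \left(\left(N - 9\right) + k\right) - 2953 = - 4 \left(\left(13 - 9\right) + 3\right) - 2953 = - 4 \left(4 + 3\right) - 2953 = \left(-4\right) 7 - 2953 = -28 - 2953 = -2981$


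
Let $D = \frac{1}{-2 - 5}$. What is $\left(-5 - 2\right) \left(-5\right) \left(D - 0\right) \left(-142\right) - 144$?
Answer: $566$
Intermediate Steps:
$D = - \frac{1}{7}$ ($D = \frac{1}{-7} = - \frac{1}{7} \approx -0.14286$)
$\left(-5 - 2\right) \left(-5\right) \left(D - 0\right) \left(-142\right) - 144 = \left(-5 - 2\right) \left(-5\right) \left(- \frac{1}{7} - 0\right) \left(-142\right) - 144 = \left(-5 - 2\right) \left(-5\right) \left(- \frac{1}{7} + 0\right) \left(-142\right) - 144 = \left(-7\right) \left(-5\right) \left(- \frac{1}{7}\right) \left(-142\right) - 144 = 35 \left(- \frac{1}{7}\right) \left(-142\right) - 144 = \left(-5\right) \left(-142\right) - 144 = 710 - 144 = 566$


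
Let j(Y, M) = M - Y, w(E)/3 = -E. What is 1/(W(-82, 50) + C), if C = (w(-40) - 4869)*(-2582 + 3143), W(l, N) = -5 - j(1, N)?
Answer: -1/2664243 ≈ -3.7534e-7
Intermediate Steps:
w(E) = -3*E (w(E) = 3*(-E) = -3*E)
W(l, N) = -4 - N (W(l, N) = -5 - (N - 1*1) = -5 - (N - 1) = -5 - (-1 + N) = -5 + (1 - N) = -4 - N)
C = -2664189 (C = (-3*(-40) - 4869)*(-2582 + 3143) = (120 - 4869)*561 = -4749*561 = -2664189)
1/(W(-82, 50) + C) = 1/((-4 - 1*50) - 2664189) = 1/((-4 - 50) - 2664189) = 1/(-54 - 2664189) = 1/(-2664243) = -1/2664243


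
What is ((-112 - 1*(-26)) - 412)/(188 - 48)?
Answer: -249/70 ≈ -3.5571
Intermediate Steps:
((-112 - 1*(-26)) - 412)/(188 - 48) = ((-112 + 26) - 412)/140 = (-86 - 412)*(1/140) = -498*1/140 = -249/70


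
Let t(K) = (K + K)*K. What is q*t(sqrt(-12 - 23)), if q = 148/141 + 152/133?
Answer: -21640/141 ≈ -153.48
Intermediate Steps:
t(K) = 2*K**2 (t(K) = (2*K)*K = 2*K**2)
q = 2164/987 (q = 148*(1/141) + 152*(1/133) = 148/141 + 8/7 = 2164/987 ≈ 2.1925)
q*t(sqrt(-12 - 23)) = 2164*(2*(sqrt(-12 - 23))**2)/987 = 2164*(2*(sqrt(-35))**2)/987 = 2164*(2*(I*sqrt(35))**2)/987 = 2164*(2*(-35))/987 = (2164/987)*(-70) = -21640/141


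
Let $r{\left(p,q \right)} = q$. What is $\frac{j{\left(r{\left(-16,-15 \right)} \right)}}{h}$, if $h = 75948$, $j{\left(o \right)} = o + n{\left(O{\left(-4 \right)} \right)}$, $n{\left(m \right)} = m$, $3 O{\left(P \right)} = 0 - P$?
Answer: $- \frac{41}{227844} \approx -0.00017995$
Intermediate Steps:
$O{\left(P \right)} = - \frac{P}{3}$ ($O{\left(P \right)} = \frac{0 - P}{3} = \frac{\left(-1\right) P}{3} = - \frac{P}{3}$)
$j{\left(o \right)} = \frac{4}{3} + o$ ($j{\left(o \right)} = o - - \frac{4}{3} = o + \frac{4}{3} = \frac{4}{3} + o$)
$\frac{j{\left(r{\left(-16,-15 \right)} \right)}}{h} = \frac{\frac{4}{3} - 15}{75948} = \left(- \frac{41}{3}\right) \frac{1}{75948} = - \frac{41}{227844}$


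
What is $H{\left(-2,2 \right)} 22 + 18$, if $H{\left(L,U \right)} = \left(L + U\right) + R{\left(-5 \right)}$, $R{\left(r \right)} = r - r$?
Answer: $18$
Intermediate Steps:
$R{\left(r \right)} = 0$
$H{\left(L,U \right)} = L + U$ ($H{\left(L,U \right)} = \left(L + U\right) + 0 = L + U$)
$H{\left(-2,2 \right)} 22 + 18 = \left(-2 + 2\right) 22 + 18 = 0 \cdot 22 + 18 = 0 + 18 = 18$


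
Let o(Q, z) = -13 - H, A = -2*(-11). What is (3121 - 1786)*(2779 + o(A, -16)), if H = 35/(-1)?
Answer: 3739335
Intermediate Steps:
H = -35 (H = 35*(-1) = -35)
A = 22
o(Q, z) = 22 (o(Q, z) = -13 - 1*(-35) = -13 + 35 = 22)
(3121 - 1786)*(2779 + o(A, -16)) = (3121 - 1786)*(2779 + 22) = 1335*2801 = 3739335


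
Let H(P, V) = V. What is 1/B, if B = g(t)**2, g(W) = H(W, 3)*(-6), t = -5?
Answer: 1/324 ≈ 0.0030864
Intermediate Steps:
g(W) = -18 (g(W) = 3*(-6) = -18)
B = 324 (B = (-18)**2 = 324)
1/B = 1/324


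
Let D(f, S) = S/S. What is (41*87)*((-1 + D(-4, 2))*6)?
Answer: 0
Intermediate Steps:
D(f, S) = 1
(41*87)*((-1 + D(-4, 2))*6) = (41*87)*((-1 + 1)*6) = 3567*(0*6) = 3567*0 = 0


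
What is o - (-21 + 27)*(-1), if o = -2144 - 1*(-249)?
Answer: -1889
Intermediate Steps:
o = -1895 (o = -2144 + 249 = -1895)
o - (-21 + 27)*(-1) = -1895 - (-21 + 27)*(-1) = -1895 - 6*(-1) = -1895 - 1*(-6) = -1895 + 6 = -1889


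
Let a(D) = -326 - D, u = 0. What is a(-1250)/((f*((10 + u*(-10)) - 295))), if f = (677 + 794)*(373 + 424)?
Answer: -308/111376765 ≈ -2.7654e-6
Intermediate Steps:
f = 1172387 (f = 1471*797 = 1172387)
a(-1250)/((f*((10 + u*(-10)) - 295))) = (-326 - 1*(-1250))/((1172387*((10 + 0*(-10)) - 295))) = (-326 + 1250)/((1172387*((10 + 0) - 295))) = 924/((1172387*(10 - 295))) = 924/((1172387*(-285))) = 924/(-334130295) = 924*(-1/334130295) = -308/111376765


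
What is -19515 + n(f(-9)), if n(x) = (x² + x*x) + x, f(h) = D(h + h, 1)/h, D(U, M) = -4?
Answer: -1580647/81 ≈ -19514.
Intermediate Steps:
f(h) = -4/h
n(x) = x + 2*x² (n(x) = (x² + x²) + x = 2*x² + x = x + 2*x²)
-19515 + n(f(-9)) = -19515 + (-4/(-9))*(1 + 2*(-4/(-9))) = -19515 + (-4*(-⅑))*(1 + 2*(-4*(-⅑))) = -19515 + 4*(1 + 2*(4/9))/9 = -19515 + 4*(1 + 8/9)/9 = -19515 + (4/9)*(17/9) = -19515 + 68/81 = -1580647/81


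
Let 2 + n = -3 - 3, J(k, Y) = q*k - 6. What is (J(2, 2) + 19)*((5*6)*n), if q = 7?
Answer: -6480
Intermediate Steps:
J(k, Y) = -6 + 7*k (J(k, Y) = 7*k - 6 = -6 + 7*k)
n = -8 (n = -2 + (-3 - 3) = -2 - 6 = -8)
(J(2, 2) + 19)*((5*6)*n) = ((-6 + 7*2) + 19)*((5*6)*(-8)) = ((-6 + 14) + 19)*(30*(-8)) = (8 + 19)*(-240) = 27*(-240) = -6480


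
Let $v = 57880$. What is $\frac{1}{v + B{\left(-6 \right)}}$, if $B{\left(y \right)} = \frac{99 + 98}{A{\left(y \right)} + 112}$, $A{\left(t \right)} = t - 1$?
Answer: $\frac{105}{6077597} \approx 1.7277 \cdot 10^{-5}$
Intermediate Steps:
$A{\left(t \right)} = -1 + t$
$B{\left(y \right)} = \frac{197}{111 + y}$ ($B{\left(y \right)} = \frac{99 + 98}{\left(-1 + y\right) + 112} = \frac{197}{111 + y}$)
$\frac{1}{v + B{\left(-6 \right)}} = \frac{1}{57880 + \frac{197}{111 - 6}} = \frac{1}{57880 + \frac{197}{105}} = \frac{1}{\frac{6077597}{105}} = \frac{105}{6077597}$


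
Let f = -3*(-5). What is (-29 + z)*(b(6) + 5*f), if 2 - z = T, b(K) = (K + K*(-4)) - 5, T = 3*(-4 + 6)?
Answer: -1716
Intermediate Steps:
f = 15
T = 6 (T = 3*2 = 6)
b(K) = -5 - 3*K (b(K) = (K - 4*K) - 5 = -3*K - 5 = -5 - 3*K)
z = -4 (z = 2 - 1*6 = 2 - 6 = -4)
(-29 + z)*(b(6) + 5*f) = (-29 - 4)*((-5 - 3*6) + 5*15) = -33*((-5 - 18) + 75) = -33*(-23 + 75) = -33*52 = -1716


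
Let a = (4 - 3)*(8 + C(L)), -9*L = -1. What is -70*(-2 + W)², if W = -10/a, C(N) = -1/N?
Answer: -4480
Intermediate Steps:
L = ⅑ (L = -⅑*(-1) = ⅑ ≈ 0.11111)
a = -1 (a = (4 - 3)*(8 - 1/⅑) = 1*(8 - 1*9) = 1*(8 - 9) = 1*(-1) = -1)
W = 10 (W = -10/(-1) = -10*(-1) = 10)
-70*(-2 + W)² = -70*(-2 + 10)² = -70*8² = -70*64 = -4480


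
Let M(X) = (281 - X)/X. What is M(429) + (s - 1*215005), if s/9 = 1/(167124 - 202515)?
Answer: -1088123346808/5060913 ≈ -2.1501e+5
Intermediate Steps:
M(X) = (281 - X)/X
s = -3/11797 (s = 9/(167124 - 202515) = 9/(-35391) = 9*(-1/35391) = -3/11797 ≈ -0.00025430)
M(429) + (s - 1*215005) = (281 - 1*429)/429 + (-3/11797 - 1*215005) = (281 - 429)/429 + (-3/11797 - 215005) = (1/429)*(-148) - 2536413988/11797 = -148/429 - 2536413988/11797 = -1088123346808/5060913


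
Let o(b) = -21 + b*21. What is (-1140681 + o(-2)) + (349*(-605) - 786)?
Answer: -1352675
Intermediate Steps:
o(b) = -21 + 21*b
(-1140681 + o(-2)) + (349*(-605) - 786) = (-1140681 + (-21 + 21*(-2))) + (349*(-605) - 786) = (-1140681 + (-21 - 42)) + (-211145 - 786) = (-1140681 - 63) - 211931 = -1140744 - 211931 = -1352675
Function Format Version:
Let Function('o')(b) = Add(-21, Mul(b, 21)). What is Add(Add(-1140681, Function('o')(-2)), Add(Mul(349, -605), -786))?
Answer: -1352675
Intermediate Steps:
Function('o')(b) = Add(-21, Mul(21, b))
Add(Add(-1140681, Function('o')(-2)), Add(Mul(349, -605), -786)) = Add(Add(-1140681, Add(-21, Mul(21, -2))), Add(Mul(349, -605), -786)) = Add(Add(-1140681, Add(-21, -42)), Add(-211145, -786)) = Add(Add(-1140681, -63), -211931) = Add(-1140744, -211931) = -1352675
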